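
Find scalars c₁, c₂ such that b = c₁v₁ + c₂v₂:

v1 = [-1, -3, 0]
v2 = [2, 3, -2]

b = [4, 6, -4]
c1 = 0, c2 = 2

b = 0·v1 + 2·v2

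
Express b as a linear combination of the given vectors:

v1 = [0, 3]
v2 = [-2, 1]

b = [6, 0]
c1 = 1, c2 = -3

b = 1·v1 + -3·v2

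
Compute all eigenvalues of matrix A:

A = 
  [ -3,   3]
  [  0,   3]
tr(A) = 0, det(A) = -9
Characteristic polynomial: λ² - tr(A)λ + det(A) = λ² - 9
λ² - 9 = (λ + 3)(λ - 3)

λ = 3, -3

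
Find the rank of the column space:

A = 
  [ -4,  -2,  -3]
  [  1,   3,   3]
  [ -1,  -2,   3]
dim(Col(A)) = 3

Row reduce:
R2 → R2 + (1/4)·R1
R3 → R3 - (1/4)·R1
R3 → R3 + (3/5)·R2
REF = 
  [   -4,    -2,    -3]
  [    0,   5/2,   9/4]
  [    0,     0, 51/10]
Pivot columns: 1, 2, 3 → 3 pivots.
dim(Col(A)) = number of pivot columns = 3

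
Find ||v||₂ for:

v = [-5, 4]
6.403

||v||₂ = √((-5)² + (4)²) = √41 = 6.403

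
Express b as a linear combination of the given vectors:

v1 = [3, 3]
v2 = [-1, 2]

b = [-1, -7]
c1 = -1, c2 = -2

b = -1·v1 + -2·v2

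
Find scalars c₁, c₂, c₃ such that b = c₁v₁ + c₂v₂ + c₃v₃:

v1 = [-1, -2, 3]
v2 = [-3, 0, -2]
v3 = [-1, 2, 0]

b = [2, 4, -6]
c1 = -2, c2 = 0, c3 = 0

b = -2·v1 + 0·v2 + 0·v3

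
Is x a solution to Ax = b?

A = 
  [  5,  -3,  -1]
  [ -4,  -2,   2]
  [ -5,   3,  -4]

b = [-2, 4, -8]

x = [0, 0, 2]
Yes

Ax = [-2, 4, -8] = b ✓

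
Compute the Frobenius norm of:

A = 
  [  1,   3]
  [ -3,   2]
||A||_F = 4.796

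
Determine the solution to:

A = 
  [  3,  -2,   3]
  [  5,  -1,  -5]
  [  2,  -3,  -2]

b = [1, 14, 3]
Row reduce the augmented matrix [A|b]:
R2 → R2 - (5/3)·R1
R3 → R3 - (2/3)·R1
R3 → R3 + (5/7)·R2
REF = 
  [    3,    -2,     3,     1]
  [    0,   7/3,   -10,  37/3]
  [    0,     0, -78/7,  78/7]

Back-substitution:
x₃ = (78/7) / (-78/7) = -1
x₂ = (37/3 - (-10)(-1)) / (7/3) = 1
x₁ = (1 - (-2)(1) - (3)(-1)) / 3 = 2

x = [2, 1, -1]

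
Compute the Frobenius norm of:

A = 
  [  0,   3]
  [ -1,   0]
||A||_F = 3.162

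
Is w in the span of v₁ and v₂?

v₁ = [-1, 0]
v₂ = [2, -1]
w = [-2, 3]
Yes

Form the augmented matrix and row-reduce:
[v₁|v₂|w] = 
  [ -1,   2,  -2]
  [  0,  -1,   3]
(already in echelon form — no row operations needed)

No row of the form [0 0 | nonzero], so the system is consistent. Back-substitution gives c₁ = -4, c₂ = -3: w = (-4)·v₁ + (-3)·v₂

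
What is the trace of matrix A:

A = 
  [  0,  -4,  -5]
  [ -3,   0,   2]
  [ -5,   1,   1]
1

tr(A) = 0 + 0 + 1 = 1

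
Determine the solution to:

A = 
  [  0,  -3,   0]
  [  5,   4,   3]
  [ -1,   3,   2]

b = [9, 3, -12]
x = [3, -3, 0]

Row reduce the augmented matrix [A|b]:
Swap R1 ↔ R2
R3 → R3 + (1/5)·R1
R3 → R3 + (19/15)·R2
REF = 
  [   5,    4,    3,    3]
  [   0,   -3,    0,    9]
  [   0,    0, 13/5,    0]

Back-substitution:
x₃ = 0 / (13/5) = 0
x₂ = (9 - (0)(0)) / (-3) = -3
x₁ = (3 - (4)(-3) - (3)(0)) / 5 = 3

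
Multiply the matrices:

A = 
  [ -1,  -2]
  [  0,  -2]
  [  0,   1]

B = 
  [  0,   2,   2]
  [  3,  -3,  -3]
AB = 
  [ -6,   4,   4]
  [ -6,   6,   6]
  [  3,  -3,  -3]

A is 3×2 and B is 2×3, so AB is 3×3. Each entry is (row of A)·(column of B):
AB[1,1] = (-1)(0) + (-2)(3) = -6
AB[1,2] = (-1)(2) + (-2)(-3) = 4
AB[1,3] = (-1)(2) + (-2)(-3) = 4
AB[2,1] = (0)(0) + (-2)(3) = -6
AB[2,2] = (0)(2) + (-2)(-3) = 6
AB[2,3] = (0)(2) + (-2)(-3) = 6
AB[3,1] = (0)(0) + (1)(3) = 3
AB[3,2] = (0)(2) + (1)(-3) = -3
AB[3,3] = (0)(2) + (1)(-3) = -3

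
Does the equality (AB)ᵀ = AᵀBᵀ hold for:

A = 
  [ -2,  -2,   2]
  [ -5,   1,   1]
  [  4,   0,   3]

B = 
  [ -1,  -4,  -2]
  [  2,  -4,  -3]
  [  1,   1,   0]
No

(AB)ᵀ = 
  [  0,   8,  -1]
  [ 18,  17, -13]
  [ 10,   7,  -8]

AᵀBᵀ = 
  [ 14,   4,  -7]
  [ -2,  -8,  -1]
  [-12,  -9,   3]

The two matrices differ, so (AB)ᵀ ≠ AᵀBᵀ in general. The correct identity is (AB)ᵀ = BᵀAᵀ.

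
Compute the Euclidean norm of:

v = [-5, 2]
5.385

||v||₂ = √((-5)² + (2)²) = √29 = 5.385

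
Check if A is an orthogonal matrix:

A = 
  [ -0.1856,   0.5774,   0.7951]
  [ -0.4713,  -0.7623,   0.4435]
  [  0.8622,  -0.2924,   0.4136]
Yes

AᵀA = 
  [  1,   0,   0]
  [  0,   1,   0.0001]
  [  0,   0.0001,   0.9999]
≈ I (equal to I up to the 4-dp rounding of the entries)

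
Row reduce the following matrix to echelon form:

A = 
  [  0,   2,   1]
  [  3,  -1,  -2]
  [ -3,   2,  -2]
Row operations:
Swap R1 ↔ R2
R3 → R3 + (1)·R1
R3 → R3 - (1/2)·R2

Resulting echelon form:
REF = 
  [   3,   -1,   -2]
  [   0,    2,    1]
  [   0,    0, -9/2]

Rank = 3 (number of non-zero pivot rows).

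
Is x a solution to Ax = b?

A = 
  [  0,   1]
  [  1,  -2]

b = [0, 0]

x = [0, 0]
Yes

Ax = [0, 0] = b ✓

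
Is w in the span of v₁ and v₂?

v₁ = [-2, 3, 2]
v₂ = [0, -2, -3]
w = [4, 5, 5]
No

Form the augmented matrix and row-reduce:
[v₁|v₂|w] = 
  [ -2,   0,   4]
  [  3,  -2,   5]
  [  2,  -3,   5]
R2 → R2 + (3/2)·R1
R3 → R3 + (1)·R1
R3 → R3 - (3/2)·R2
REF = 
  [   -2,     0,     4]
  [    0,    -2,    11]
  [    0,     0, -15/2]

Row 3 reads [0 0 | -15/2], i.e. 0 = -15/2, so the system is inconsistent and w ∉ span{v₁, v₂}.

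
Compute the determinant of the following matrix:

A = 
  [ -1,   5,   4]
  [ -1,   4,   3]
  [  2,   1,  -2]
Cofactor expansion along row 1:
det(A) = (-1)·((4)(-2) - (3)(1)) - (5)·((-1)(-2) - (3)(2)) + (4)·((-1)(1) - (4)(2))
  = (-1)(-11) - (5)(-4) + (4)(-9)
  = -5

det(A) = -5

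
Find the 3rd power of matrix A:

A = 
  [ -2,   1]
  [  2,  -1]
A² = A·A:
A²[1,1] = (-2)(-2) + (1)(2) = 6
A²[1,2] = (-2)(1) + (1)(-1) = -3
A²[2,1] = (2)(-2) + (-1)(2) = -6
A²[2,2] = (2)(1) + (-1)(-1) = 3
A² = 
  [  6,  -3]
  [ -6,   3]

A^3 = A^2·A:
A^3[1,1] = (6)(-2) + (-3)(2) = -18
A^3[1,2] = (6)(1) + (-3)(-1) = 9
A^3[2,1] = (-6)(-2) + (3)(2) = 18
A^3[2,2] = (-6)(1) + (3)(-1) = -9
A^3 = 
  [-18,   9]
  [ 18,  -9]

Therefore
A^3 = 
  [-18,   9]
  [ 18,  -9]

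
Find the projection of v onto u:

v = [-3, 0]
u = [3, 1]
proj_u(v) = [-27/10, -9/10]

v·u = (-3)(3) + (0)(1) = -9
u·u = (3)² + (1)² = 10
proj_u(v) = (v·u / u·u) × u = (-9/10) × u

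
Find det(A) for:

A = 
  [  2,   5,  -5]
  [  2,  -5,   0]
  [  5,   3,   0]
-155

Cofactor expansion along row 1:
det(A) = (2)·((-5)(0) - (0)(3)) - (5)·((2)(0) - (0)(5)) + (-5)·((2)(3) - (-5)(5))
  = (2)(0) - (5)(0) + (-5)(31)
  = -155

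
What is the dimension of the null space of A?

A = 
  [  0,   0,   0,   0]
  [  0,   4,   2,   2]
nullity(A) = 3

Row reduce:
Swap R1 ↔ R2
REF = 
  [  0,   4,   2,   2]
  [  0,   0,   0,   0]
Pivot columns: 2 → 1 pivot.
rank(A) = 1, so nullity(A) = 4 - 1 = 3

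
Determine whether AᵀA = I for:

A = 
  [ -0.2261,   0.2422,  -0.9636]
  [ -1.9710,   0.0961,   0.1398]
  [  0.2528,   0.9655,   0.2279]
No

AᵀA = 
  [  3.9999,  -0.0001,  -0.0001]
  [ -0.0001,   1.0001,   0.0001]
  [ -0.0001,   0.0001,   1]
≠ I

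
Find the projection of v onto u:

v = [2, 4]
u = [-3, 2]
proj_u(v) = [-6/13, 4/13]

v·u = (2)(-3) + (4)(2) = 2
u·u = (-3)² + (2)² = 13
proj_u(v) = (v·u / u·u) × u = (2/13) × u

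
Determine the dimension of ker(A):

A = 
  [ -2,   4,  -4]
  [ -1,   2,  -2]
nullity(A) = 2

Row reduce:
R2 → R2 - (1/2)·R1
REF = 
  [ -2,   4,  -4]
  [  0,   0,   0]
Pivot columns: 1 → 1 pivot.
rank(A) = 1, so nullity(A) = 3 - 1 = 2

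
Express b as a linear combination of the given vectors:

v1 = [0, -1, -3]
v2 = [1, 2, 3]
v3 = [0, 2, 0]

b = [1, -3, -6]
c1 = 3, c2 = 1, c3 = -1

b = 3·v1 + 1·v2 + -1·v3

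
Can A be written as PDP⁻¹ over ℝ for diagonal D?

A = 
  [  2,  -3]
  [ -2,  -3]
Yes

tr(A) = -1, det(A) = -12
Characteristic polynomial: λ² - tr(A)λ + det(A) = λ² + λ - 12
λ² + λ - 12 = (λ + 4)(λ - 3)
Eigenvalues: 3, -4
λ=-4: alg. mult. = 1, geom. mult. = 2 - rank(A - (-4)I) = 2 - 1 = 1
λ=3: alg. mult. = 1, geom. mult. = 2 - rank(A - (3)I) = 2 - 1 = 1
Sum of geometric multiplicities equals n, so A has n independent eigenvectors.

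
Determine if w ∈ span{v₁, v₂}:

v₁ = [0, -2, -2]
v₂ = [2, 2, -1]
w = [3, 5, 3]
No

Form the augmented matrix and row-reduce:
[v₁|v₂|w] = 
  [  0,   2,   3]
  [ -2,   2,   5]
  [ -2,  -1,   3]
Swap R1 ↔ R2
R3 → R3 - (1)·R1
R3 → R3 + (3/2)·R2
REF = 
  [ -2,   2,   5]
  [  0,   2,   3]
  [  0,   0, 5/2]

Row 3 reads [0 0 | 5/2], i.e. 0 = 5/2, so the system is inconsistent and w ∉ span{v₁, v₂}.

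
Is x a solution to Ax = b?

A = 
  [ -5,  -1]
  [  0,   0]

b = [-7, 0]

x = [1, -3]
No

Ax = [-2, 0] ≠ b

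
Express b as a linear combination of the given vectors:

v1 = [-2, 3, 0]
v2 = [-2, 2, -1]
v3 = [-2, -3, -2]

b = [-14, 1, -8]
c1 = 2, c2 = 2, c3 = 3

b = 2·v1 + 2·v2 + 3·v3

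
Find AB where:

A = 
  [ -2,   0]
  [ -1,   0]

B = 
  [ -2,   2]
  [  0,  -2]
A is 2×2 and B is 2×2, so AB is 2×2. Each entry is (row of A)·(column of B):
AB[1,1] = (-2)(-2) + (0)(0) = 4
AB[1,2] = (-2)(2) + (0)(-2) = -4
AB[2,1] = (-1)(-2) + (0)(0) = 2
AB[2,2] = (-1)(2) + (0)(-2) = -2

AB = 
  [  4,  -4]
  [  2,  -2]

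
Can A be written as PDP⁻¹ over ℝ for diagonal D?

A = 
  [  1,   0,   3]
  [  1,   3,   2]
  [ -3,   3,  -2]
No

Characteristic polynomial: det(λI - A) = λ³ - 2λ² - 2λ - 24
Testing integer divisors of the constant term: p(4) = 0, so (λ - 4) is a factor:
p(λ) = (λ - 4)(λ² + 2λ + 6)
λ² + 2λ + 6 = 0  ⇒  λ = (-2 ± √((2)² - 4·(6)))/2 = (-2 ± √(-20))/2
  = -1 + i√5,  -1 - i√5
Eigenvalues: 4, -1 + i√5, -1 - i√5  (≈ 4, -1 + 2.236i, -1 - 2.236i)
Has complex eigenvalues (not diagonalizable over ℝ).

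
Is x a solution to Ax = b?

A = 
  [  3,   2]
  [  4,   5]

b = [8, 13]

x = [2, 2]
No

Ax = [10, 18] ≠ b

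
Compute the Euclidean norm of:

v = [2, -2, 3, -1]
4.243

||v||₂ = √((2)² + (-2)² + (3)² + (-1)²) = √18 = 4.243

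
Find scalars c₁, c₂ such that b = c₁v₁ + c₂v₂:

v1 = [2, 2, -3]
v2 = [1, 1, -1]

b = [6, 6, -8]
c1 = 2, c2 = 2

b = 2·v1 + 2·v2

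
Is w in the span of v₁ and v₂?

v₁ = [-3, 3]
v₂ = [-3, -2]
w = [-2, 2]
Yes

Form the augmented matrix and row-reduce:
[v₁|v₂|w] = 
  [ -3,  -3,  -2]
  [  3,  -2,   2]
R2 → R2 + (1)·R1
REF = 
  [ -3,  -3,  -2]
  [  0,  -5,   0]

No row of the form [0 0 | nonzero], so the system is consistent. Back-substitution gives c₁ = 2/3, c₂ = 0: w = (2/3)·v₁ + (0)·v₂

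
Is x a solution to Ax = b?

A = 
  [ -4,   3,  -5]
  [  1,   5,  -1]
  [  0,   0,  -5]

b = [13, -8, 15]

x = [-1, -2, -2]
No

Ax = [8, -9, 10] ≠ b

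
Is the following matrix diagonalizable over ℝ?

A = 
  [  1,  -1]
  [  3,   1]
No

tr(A) = 2, det(A) = 4
Characteristic polynomial: λ² - tr(A)λ + det(A) = λ² - 2λ + 4
λ² - 2λ + 4 = 0  ⇒  λ = (2 ± √((-2)² - 4·(4)))/2 = (2 ± √(-12))/2
  = 1 + i√3,  1 - i√3
Eigenvalues: 1 + i√3, 1 - i√3  (≈ 1 + 1.732i, 1 - 1.732i)
Has complex eigenvalues (not diagonalizable over ℝ).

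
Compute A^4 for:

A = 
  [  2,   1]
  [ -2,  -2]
A² = A·A:
A²[1,1] = (2)(2) + (1)(-2) = 2
A²[1,2] = (2)(1) + (1)(-2) = 0
A²[2,1] = (-2)(2) + (-2)(-2) = 0
A²[2,2] = (-2)(1) + (-2)(-2) = 2
A² = 
  [  2,   0]
  [  0,   2]

A^3 = A^2·A:
A^3[1,1] = (2)(2) + (0)(-2) = 4
A^3[1,2] = (2)(1) + (0)(-2) = 2
A^3[2,1] = (0)(2) + (2)(-2) = -4
A^3[2,2] = (0)(1) + (2)(-2) = -4
A^3 = 
  [  4,   2]
  [ -4,  -4]

A^4 = A^3·A:
A^4[1,1] = (4)(2) + (2)(-2) = 4
A^4[1,2] = (4)(1) + (2)(-2) = 0
A^4[2,1] = (-4)(2) + (-4)(-2) = 0
A^4[2,2] = (-4)(1) + (-4)(-2) = 4
A^4 = 
  [  4,   0]
  [  0,   4]

Therefore
A^4 = 
  [  4,   0]
  [  0,   4]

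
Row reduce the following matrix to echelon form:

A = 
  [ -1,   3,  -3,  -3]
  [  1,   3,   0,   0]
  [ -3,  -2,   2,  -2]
Row operations:
R2 → R2 + (1)·R1
R3 → R3 - (3)·R1
R3 → R3 + (11/6)·R2

Resulting echelon form:
REF = 
  [  -1,    3,   -3,   -3]
  [   0,    6,   -3,   -3]
  [   0,    0, 11/2,  3/2]

Rank = 3 (number of non-zero pivot rows).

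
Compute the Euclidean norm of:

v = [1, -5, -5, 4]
8.185

||v||₂ = √((1)² + (-5)² + (-5)² + (4)²) = √67 = 8.185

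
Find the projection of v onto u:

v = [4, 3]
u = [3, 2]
proj_u(v) = [54/13, 36/13]

v·u = (4)(3) + (3)(2) = 18
u·u = (3)² + (2)² = 13
proj_u(v) = (v·u / u·u) × u = (18/13) × u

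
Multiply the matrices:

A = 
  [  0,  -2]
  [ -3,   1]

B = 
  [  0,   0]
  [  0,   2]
AB = 
  [  0,  -4]
  [  0,   2]

A is 2×2 and B is 2×2, so AB is 2×2. Each entry is (row of A)·(column of B):
AB[1,1] = (0)(0) + (-2)(0) = 0
AB[1,2] = (0)(0) + (-2)(2) = -4
AB[2,1] = (-3)(0) + (1)(0) = 0
AB[2,2] = (-3)(0) + (1)(2) = 2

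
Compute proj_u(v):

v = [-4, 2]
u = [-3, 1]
v·u = (-4)(-3) + (2)(1) = 14
u·u = (-3)² + (1)² = 10
proj_u(v) = (v·u / u·u) × u = (14/10) × u = (7/5) × u

proj_u(v) = [-21/5, 7/5]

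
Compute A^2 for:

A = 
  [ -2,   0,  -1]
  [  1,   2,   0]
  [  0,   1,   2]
A² = A·A:
A²[1,1] = (-2)(-2) + (0)(1) + (-1)(0) = 4
A²[1,2] = (-2)(0) + (0)(2) + (-1)(1) = -1
A²[1,3] = (-2)(-1) + (0)(0) + (-1)(2) = 0
A²[2,1] = (1)(-2) + (2)(1) + (0)(0) = 0
A²[2,2] = (1)(0) + (2)(2) + (0)(1) = 4
A²[2,3] = (1)(-1) + (2)(0) + (0)(2) = -1
A²[3,1] = (0)(-2) + (1)(1) + (2)(0) = 1
A²[3,2] = (0)(0) + (1)(2) + (2)(1) = 4
A²[3,3] = (0)(-1) + (1)(0) + (2)(2) = 4
A² = 
  [  4,  -1,   0]
  [  0,   4,  -1]
  [  1,   4,   4]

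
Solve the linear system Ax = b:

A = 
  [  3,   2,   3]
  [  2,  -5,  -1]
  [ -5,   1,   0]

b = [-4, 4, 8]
Row reduce the augmented matrix [A|b]:
R2 → R2 - (2/3)·R1
R3 → R3 + (5/3)·R1
R3 → R3 + (13/19)·R2
REF = 
  [     3,      2,      3,     -4]
  [     0,  -19/3,     -3,   20/3]
  [     0,      0,  56/19, 112/19]

Back-substitution:
x₃ = (112/19) / (56/19) = 2
x₂ = (20/3 - (-3)(2)) / (-19/3) = -2
x₁ = (-4 - (2)(-2) - (3)(2)) / 3 = -2

x = [-2, -2, 2]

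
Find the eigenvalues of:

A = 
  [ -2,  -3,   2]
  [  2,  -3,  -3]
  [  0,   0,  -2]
λ = -2, (-5 + i√23)/2, (-5 - i√23)/2  (≈ -2, -2.5 + 2.398i, -2.5 - 2.398i)

Characteristic polynomial: det(λI - A) = λ³ + 7λ² + 22λ + 24
Testing integer divisors of the constant term: p(-2) = 0, so (λ + 2) is a factor:
p(λ) = (λ + 2)(λ² + 5λ + 12)
λ² + 5λ + 12 = 0  ⇒  λ = (-5 ± √((5)² - 4·(12)))/2 = (-5 ± √(-23))/2
  = (-5 + i√23)/2,  (-5 - i√23)/2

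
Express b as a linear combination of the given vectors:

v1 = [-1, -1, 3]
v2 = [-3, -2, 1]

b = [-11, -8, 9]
c1 = 2, c2 = 3

b = 2·v1 + 3·v2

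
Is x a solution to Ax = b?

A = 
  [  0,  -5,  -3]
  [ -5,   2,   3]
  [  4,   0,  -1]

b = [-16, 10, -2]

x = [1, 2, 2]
No

Ax = [-16, 5, 2] ≠ b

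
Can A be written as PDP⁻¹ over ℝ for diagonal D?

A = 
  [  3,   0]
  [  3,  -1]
Yes

tr(A) = 2, det(A) = -3
Characteristic polynomial: λ² - tr(A)λ + det(A) = λ² - 2λ - 3
λ² - 2λ - 3 = (λ + 1)(λ - 3)
Eigenvalues: 3, -1
λ=-1: alg. mult. = 1, geom. mult. = 2 - rank(A - (-1)I) = 2 - 1 = 1
λ=3: alg. mult. = 1, geom. mult. = 2 - rank(A - (3)I) = 2 - 1 = 1
Sum of geometric multiplicities equals n, so A has n independent eigenvectors.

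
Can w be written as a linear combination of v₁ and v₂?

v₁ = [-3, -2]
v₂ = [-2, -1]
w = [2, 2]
Yes

Form the augmented matrix and row-reduce:
[v₁|v₂|w] = 
  [ -3,  -2,   2]
  [ -2,  -1,   2]
R2 → R2 - (2/3)·R1
REF = 
  [ -3,  -2,   2]
  [  0, 1/3, 2/3]

No row of the form [0 0 | nonzero], so the system is consistent. Back-substitution gives c₁ = -2, c₂ = 2: w = (-2)·v₁ + (2)·v₂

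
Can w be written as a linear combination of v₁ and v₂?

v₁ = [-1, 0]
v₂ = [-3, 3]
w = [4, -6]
Yes

Form the augmented matrix and row-reduce:
[v₁|v₂|w] = 
  [ -1,  -3,   4]
  [  0,   3,  -6]
(already in echelon form — no row operations needed)

No row of the form [0 0 | nonzero], so the system is consistent. Back-substitution gives c₁ = 2, c₂ = -2: w = (2)·v₁ + (-2)·v₂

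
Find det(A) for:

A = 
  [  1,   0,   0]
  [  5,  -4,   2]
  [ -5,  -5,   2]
Cofactor expansion along row 1:
det(A) = (1)·((-4)(2) - (2)(-5)) - (0)·((5)(2) - (2)(-5)) + (0)·((5)(-5) - (-4)(-5))
  = (1)(2) - (0)(20) + (0)(-45)
  = 2

det(A) = 2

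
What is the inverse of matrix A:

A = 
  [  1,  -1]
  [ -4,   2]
det(A) = (1)(2) - (-1)(-4) = -2
For a 2×2 matrix, A⁻¹ = (1/det(A)) · [[d, -b], [-c, a]]
    = (-1/2) · [[2, 1], [4, 1]]

A⁻¹ = 
  [  -1, -1/2]
  [  -2, -1/2]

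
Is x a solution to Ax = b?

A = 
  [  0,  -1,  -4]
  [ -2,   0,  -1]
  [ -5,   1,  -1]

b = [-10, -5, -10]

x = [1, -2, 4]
No

Ax = [-14, -6, -11] ≠ b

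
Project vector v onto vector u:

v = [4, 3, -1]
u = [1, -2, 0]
proj_u(v) = [-2/5, 4/5, 0]

v·u = (4)(1) + (3)(-2) + (-1)(0) = -2
u·u = (1)² + (-2)² + (0)² = 5
proj_u(v) = (v·u / u·u) × u = (-2/5) × u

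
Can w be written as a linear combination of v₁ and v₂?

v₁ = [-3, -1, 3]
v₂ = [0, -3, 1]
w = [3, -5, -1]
Yes

Form the augmented matrix and row-reduce:
[v₁|v₂|w] = 
  [ -3,   0,   3]
  [ -1,  -3,  -5]
  [  3,   1,  -1]
R2 → R2 - (1/3)·R1
R3 → R3 + (1)·R1
R3 → R3 + (1/3)·R2
REF = 
  [ -3,   0,   3]
  [  0,  -3,  -6]
  [  0,   0,   0]

No row of the form [0 0 | nonzero], so the system is consistent. Back-substitution gives c₁ = -1, c₂ = 2: w = (-1)·v₁ + (2)·v₂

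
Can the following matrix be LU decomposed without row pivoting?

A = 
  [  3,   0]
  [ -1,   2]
Yes.
A[1,1] = 3 ≠ 0, so Gaussian elimination proceeds without a row swap: multiplier ℓ₂₁ = (-1)/(3) = -1/3, and U[2,2] = 2 - (-1/3)(0) = 2.
L = 
  [   1,    0]
  [-1/3,    1]
U = 
  [  3,   0]
  [  0,   2]
Check row 2 of LU: [(-1/3)(3), (-1/3)(0) + 2] = [-1, 2] = row 2 of A ✓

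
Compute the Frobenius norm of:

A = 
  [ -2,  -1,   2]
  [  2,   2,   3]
||A||_F = 5.099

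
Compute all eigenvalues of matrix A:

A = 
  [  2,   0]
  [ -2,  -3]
tr(A) = -1, det(A) = -6
Characteristic polynomial: λ² - tr(A)λ + det(A) = λ² + λ - 6
λ² + λ - 6 = (λ + 3)(λ - 2)

λ = 2, -3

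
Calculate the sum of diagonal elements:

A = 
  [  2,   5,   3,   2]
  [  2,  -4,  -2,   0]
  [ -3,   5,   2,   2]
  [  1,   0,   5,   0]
0

tr(A) = 2 + -4 + 2 + 0 = 0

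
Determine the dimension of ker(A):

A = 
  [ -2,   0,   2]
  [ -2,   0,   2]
nullity(A) = 2

Row reduce:
R2 → R2 - (1)·R1
REF = 
  [ -2,   0,   2]
  [  0,   0,   0]
Pivot columns: 1 → 1 pivot.
rank(A) = 1, so nullity(A) = 3 - 1 = 2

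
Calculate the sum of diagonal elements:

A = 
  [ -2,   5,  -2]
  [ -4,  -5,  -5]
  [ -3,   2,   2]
-5

tr(A) = -2 + -5 + 2 = -5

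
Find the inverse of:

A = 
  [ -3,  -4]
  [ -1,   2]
det(A) = (-3)(2) - (-4)(-1) = -10
For a 2×2 matrix, A⁻¹ = (1/det(A)) · [[d, -b], [-c, a]]
    = (-1/10) · [[2, 4], [1, -3]]

A⁻¹ = 
  [ -1/5,  -2/5]
  [-1/10,  3/10]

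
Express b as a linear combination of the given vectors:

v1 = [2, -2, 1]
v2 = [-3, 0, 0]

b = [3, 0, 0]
c1 = 0, c2 = -1

b = 0·v1 + -1·v2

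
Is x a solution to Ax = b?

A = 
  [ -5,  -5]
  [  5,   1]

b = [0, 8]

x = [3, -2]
No

Ax = [-5, 13] ≠ b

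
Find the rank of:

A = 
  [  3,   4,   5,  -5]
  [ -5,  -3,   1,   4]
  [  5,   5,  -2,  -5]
rank(A) = 3

Row reduce:
R2 → R2 + (5/3)·R1
R3 → R3 - (5/3)·R1
R3 → R3 + (5/11)·R2
REF = 
  [     3,      4,      5,     -5]
  [     0,   11/3,   28/3,  -13/3]
  [     0,      0, -67/11,  15/11]
Pivot columns: 1, 2, 3 → 3 pivots.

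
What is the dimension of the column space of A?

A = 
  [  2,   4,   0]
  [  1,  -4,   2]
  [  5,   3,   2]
Row reduce:
R2 → R2 - (1/2)·R1
R3 → R3 - (5/2)·R1
R3 → R3 - (7/6)·R2
REF = 
  [   2,    4,    0]
  [   0,   -6,    2]
  [   0,    0, -1/3]
Pivot columns: 1, 2, 3 → 3 pivots.
dim(Col(A)) = number of pivot columns = 3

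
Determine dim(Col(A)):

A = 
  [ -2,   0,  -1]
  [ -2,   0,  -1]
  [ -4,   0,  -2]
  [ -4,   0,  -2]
dim(Col(A)) = 1

Row reduce:
R2 → R2 - (1)·R1
R3 → R3 - (2)·R1
R4 → R4 - (2)·R1
REF = 
  [ -2,   0,  -1]
  [  0,   0,   0]
  [  0,   0,   0]
  [  0,   0,   0]
Pivot columns: 1 → 1 pivot.
dim(Col(A)) = number of pivot columns = 1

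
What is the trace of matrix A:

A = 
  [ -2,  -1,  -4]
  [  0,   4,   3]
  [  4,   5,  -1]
1

tr(A) = -2 + 4 + -1 = 1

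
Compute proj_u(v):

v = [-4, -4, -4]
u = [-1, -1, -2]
v·u = (-4)(-1) + (-4)(-1) + (-4)(-2) = 16
u·u = (-1)² + (-1)² + (-2)² = 6
proj_u(v) = (v·u / u·u) × u = (16/6) × u = (8/3) × u

proj_u(v) = [-8/3, -8/3, -16/3]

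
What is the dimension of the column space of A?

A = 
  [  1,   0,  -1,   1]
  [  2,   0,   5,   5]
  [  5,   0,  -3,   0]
dim(Col(A)) = 3

Row reduce:
R2 → R2 - (2)·R1
R3 → R3 - (5)·R1
R3 → R3 - (2/7)·R2
REF = 
  [    1,     0,    -1,     1]
  [    0,     0,     7,     3]
  [    0,     0,     0, -41/7]
Pivot columns: 1, 3, 4 → 3 pivots.
dim(Col(A)) = number of pivot columns = 3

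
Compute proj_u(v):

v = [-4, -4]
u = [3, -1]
proj_u(v) = [-12/5, 4/5]

v·u = (-4)(3) + (-4)(-1) = -8
u·u = (3)² + (-1)² = 10
proj_u(v) = (v·u / u·u) × u = (-8/10) × u = (-4/5) × u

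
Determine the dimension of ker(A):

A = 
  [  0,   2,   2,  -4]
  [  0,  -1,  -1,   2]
nullity(A) = 3

Row reduce:
R2 → R2 + (1/2)·R1
REF = 
  [  0,   2,   2,  -4]
  [  0,   0,   0,   0]
Pivot columns: 2 → 1 pivot.
rank(A) = 1, so nullity(A) = 4 - 1 = 3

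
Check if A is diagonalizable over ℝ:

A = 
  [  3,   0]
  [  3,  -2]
Yes

tr(A) = 1, det(A) = -6
Characteristic polynomial: λ² - tr(A)λ + det(A) = λ² - λ - 6
λ² - λ - 6 = (λ + 2)(λ - 3)
Eigenvalues: 3, -2
λ=-2: alg. mult. = 1, geom. mult. = 2 - rank(A - (-2)I) = 2 - 1 = 1
λ=3: alg. mult. = 1, geom. mult. = 2 - rank(A - (3)I) = 2 - 1 = 1
Sum of geometric multiplicities equals n, so A has n independent eigenvectors.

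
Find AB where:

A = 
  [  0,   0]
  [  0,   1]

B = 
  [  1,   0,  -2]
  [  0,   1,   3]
AB = 
  [  0,   0,   0]
  [  0,   1,   3]

A is 2×2 and B is 2×3, so AB is 2×3. Each entry is (row of A)·(column of B):
AB[1,1] = (0)(1) + (0)(0) = 0
AB[1,2] = (0)(0) + (0)(1) = 0
AB[1,3] = (0)(-2) + (0)(3) = 0
AB[2,1] = (0)(1) + (1)(0) = 0
AB[2,2] = (0)(0) + (1)(1) = 1
AB[2,3] = (0)(-2) + (1)(3) = 3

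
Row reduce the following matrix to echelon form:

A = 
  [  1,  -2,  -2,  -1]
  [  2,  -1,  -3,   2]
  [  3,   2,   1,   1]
Row operations:
R2 → R2 - (2)·R1
R3 → R3 - (3)·R1
R3 → R3 - (8/3)·R2

Resulting echelon form:
REF = 
  [    1,    -2,    -2,    -1]
  [    0,     3,     1,     4]
  [    0,     0,  13/3, -20/3]

Rank = 3 (number of non-zero pivot rows).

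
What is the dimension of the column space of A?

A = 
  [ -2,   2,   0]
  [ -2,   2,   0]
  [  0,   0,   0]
dim(Col(A)) = 1

Row reduce:
R2 → R2 - (1)·R1
REF = 
  [ -2,   2,   0]
  [  0,   0,   0]
  [  0,   0,   0]
Pivot columns: 1 → 1 pivot.
dim(Col(A)) = number of pivot columns = 1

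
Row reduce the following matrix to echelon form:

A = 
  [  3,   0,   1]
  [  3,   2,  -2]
Row operations:
R2 → R2 - (1)·R1

Resulting echelon form:
REF = 
  [  3,   0,   1]
  [  0,   2,  -3]

Rank = 2 (number of non-zero pivot rows).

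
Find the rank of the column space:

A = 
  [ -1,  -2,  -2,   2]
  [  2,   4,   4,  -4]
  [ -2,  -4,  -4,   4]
Row reduce:
R2 → R2 + (2)·R1
R3 → R3 - (2)·R1
REF = 
  [ -1,  -2,  -2,   2]
  [  0,   0,   0,   0]
  [  0,   0,   0,   0]
Pivot columns: 1 → 1 pivot.
dim(Col(A)) = number of pivot columns = 1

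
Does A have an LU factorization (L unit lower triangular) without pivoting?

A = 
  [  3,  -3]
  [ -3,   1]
Yes.
A[1,1] = 3 ≠ 0, so Gaussian elimination proceeds without a row swap: multiplier ℓ₂₁ = (-3)/(3) = -1, and U[2,2] = 1 - (-1)(-3) = -2.
L = 
  [  1,   0]
  [ -1,   1]
U = 
  [  3,  -3]
  [  0,  -2]
Check row 2 of LU: [(-1)(3), (-1)(-3) + (-2)] = [-3, 1] = row 2 of A ✓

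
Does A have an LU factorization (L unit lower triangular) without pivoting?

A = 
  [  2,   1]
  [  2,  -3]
Yes.
A[1,1] = 2 ≠ 0, so Gaussian elimination proceeds without a row swap: multiplier ℓ₂₁ = (2)/(2) = 1, and U[2,2] = -3 - (1)(1) = -4.
L = 
  [  1,   0]
  [  1,   1]
U = 
  [  2,   1]
  [  0,  -4]
Check row 2 of LU: [(1)(2), (1)(1) + (-4)] = [2, -3] = row 2 of A ✓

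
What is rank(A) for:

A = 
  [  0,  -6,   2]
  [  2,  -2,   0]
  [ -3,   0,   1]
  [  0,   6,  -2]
Row reduce:
Swap R1 ↔ R2
R3 → R3 + (3/2)·R1
R3 → R3 - (1/2)·R2
R4 → R4 + (1)·R2
REF = 
  [  2,  -2,   0]
  [  0,  -6,   2]
  [  0,   0,   0]
  [  0,   0,   0]
Pivot columns: 1, 2 → 2 pivots.

rank(A) = 2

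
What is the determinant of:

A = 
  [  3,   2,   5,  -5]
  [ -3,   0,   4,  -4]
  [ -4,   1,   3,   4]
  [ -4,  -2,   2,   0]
Cofactor expansion along row 1: det(A) = a₁₁M₁₁ - a₁₂M₁₂ + a₁₃M₁₃ - a₁₄M₁₄

M₁₁ = det[[0, 4, -4]; [1, 3, 4]; [-2, 2, 0]]
  = (0)·((3)(0) - (4)(2)) - (4)·((1)(0) - (4)(-2)) + (-4)·((1)(2) - (3)(-2))
  = (0)(-8) - (4)(8) + (-4)(8)
  = -64
M₁₂ = det[[-3, 4, -4]; [-4, 3, 4]; [-4, 2, 0]]
  = (-3)·((3)(0) - (4)(2)) - (4)·((-4)(0) - (4)(-4)) + (-4)·((-4)(2) - (3)(-4))
  = (-3)(-8) - (4)(16) + (-4)(4)
  = -56
M₁₃ = det[[-3, 0, -4]; [-4, 1, 4]; [-4, -2, 0]]
  = (-3)·((1)(0) - (4)(-2)) - (0)·((-4)(0) - (4)(-4)) + (-4)·((-4)(-2) - (1)(-4))
  = (-3)(8) - (0)(16) + (-4)(12)
  = -72
M₁₄ = det[[-3, 0, 4]; [-4, 1, 3]; [-4, -2, 2]]
  = (-3)·((1)(2) - (3)(-2)) - (0)·((-4)(2) - (3)(-4)) + (4)·((-4)(-2) - (1)(-4))
  = (-3)(8) - (0)(4) + (4)(12)
  = 24

det(A) = (3)(-64) - (2)(-56) + (5)(-72) - (-5)(24) = -320

det(A) = -320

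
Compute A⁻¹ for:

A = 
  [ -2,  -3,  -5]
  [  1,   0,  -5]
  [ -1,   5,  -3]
det(A) = (-2)·((0)(-3) - (-5)(5)) - (-3)·((1)(-3) - (-5)(-1)) + (-5)·((1)(5) - (0)(-1))
  = (-2)(25) - (-3)(-8) + (-5)(5)
  = -99
det(A) = -99 ≠ 0, so A is invertible.

Cofactors Cᵢⱼ = (-1)ⁱ⁺ʲ·Mᵢⱼ:
C = 
  [ 25,   8,   5]
  [-34,   1,  13]
  [ 15, -15,   3]

adj(A) = Cᵀ:
adj(A) = 
  [ 25, -34,  15]
  [  8,   1, -15]
  [  5,  13,   3]

A⁻¹ = (-1/99) · adj(A):
A⁻¹ = 
  [-25/99,  34/99,  -5/33]
  [ -8/99,  -1/99,   5/33]
  [ -5/99, -13/99,  -1/33]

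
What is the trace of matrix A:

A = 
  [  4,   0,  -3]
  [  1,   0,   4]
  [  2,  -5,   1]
5

tr(A) = 4 + 0 + 1 = 5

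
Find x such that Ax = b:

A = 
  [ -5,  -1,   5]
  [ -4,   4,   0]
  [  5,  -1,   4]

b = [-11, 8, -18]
Row reduce the augmented matrix [A|b]:
R2 → R2 - (4/5)·R1
R3 → R3 + (1)·R1
R3 → R3 + (5/12)·R2
REF = 
  [  -5,   -1,    5,  -11]
  [   0, 24/5,   -4, 84/5]
  [   0,    0, 22/3,  -22]

Back-substitution:
x₃ = (-22) / (22/3) = -3
x₂ = (84/5 - (-4)(-3)) / (24/5) = 1
x₁ = (-11 - (-1)(1) - (5)(-3)) / (-5) = -1

x = [-1, 1, -3]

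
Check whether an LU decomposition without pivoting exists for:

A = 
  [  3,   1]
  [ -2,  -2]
Yes.
A[1,1] = 3 ≠ 0, so Gaussian elimination proceeds without a row swap: multiplier ℓ₂₁ = (-2)/(3) = -2/3, and U[2,2] = -2 - (-2/3)(1) = -4/3.
L = 
  [   1,    0]
  [-2/3,    1]
U = 
  [   3,    1]
  [   0, -4/3]
Check row 2 of LU: [(-2/3)(3), (-2/3)(1) + (-4/3)] = [-2, -2] = row 2 of A ✓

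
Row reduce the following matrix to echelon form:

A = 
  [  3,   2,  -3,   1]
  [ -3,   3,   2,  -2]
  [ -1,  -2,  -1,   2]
Row operations:
R2 → R2 + (1)·R1
R3 → R3 + (1/3)·R1
R3 → R3 + (4/15)·R2

Resulting echelon form:
REF = 
  [     3,      2,     -3,      1]
  [     0,      5,     -1,     -1]
  [     0,      0, -34/15,  31/15]

Rank = 3 (number of non-zero pivot rows).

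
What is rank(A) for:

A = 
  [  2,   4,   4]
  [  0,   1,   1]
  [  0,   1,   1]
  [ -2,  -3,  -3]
rank(A) = 2

Row reduce:
R4 → R4 + (1)·R1
R3 → R3 - (1)·R2
R4 → R4 - (1)·R2
REF = 
  [  2,   4,   4]
  [  0,   1,   1]
  [  0,   0,   0]
  [  0,   0,   0]
Pivot columns: 1, 2 → 2 pivots.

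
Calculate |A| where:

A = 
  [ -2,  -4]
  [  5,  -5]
For a 2×2 matrix, det = ad - bc = (-2)(-5) - (-4)(5) = 30

det(A) = 30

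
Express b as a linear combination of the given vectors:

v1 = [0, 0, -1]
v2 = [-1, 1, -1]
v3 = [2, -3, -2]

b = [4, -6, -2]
c1 = -2, c2 = 0, c3 = 2

b = -2·v1 + 0·v2 + 2·v3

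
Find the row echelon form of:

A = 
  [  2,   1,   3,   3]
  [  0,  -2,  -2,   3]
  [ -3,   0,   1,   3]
Row operations:
R3 → R3 + (3/2)·R1
R3 → R3 + (3/4)·R2

Resulting echelon form:
REF = 
  [   2,    1,    3,    3]
  [   0,   -2,   -2,    3]
  [   0,    0,    4, 39/4]

Rank = 3 (number of non-zero pivot rows).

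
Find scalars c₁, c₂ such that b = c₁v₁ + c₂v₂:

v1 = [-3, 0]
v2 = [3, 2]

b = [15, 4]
c1 = -3, c2 = 2

b = -3·v1 + 2·v2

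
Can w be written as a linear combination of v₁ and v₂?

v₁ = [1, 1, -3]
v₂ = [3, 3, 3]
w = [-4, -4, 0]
Yes

Form the augmented matrix and row-reduce:
[v₁|v₂|w] = 
  [  1,   3,  -4]
  [  1,   3,  -4]
  [ -3,   3,   0]
R2 → R2 - (1)·R1
R3 → R3 + (3)·R1
Swap R2 ↔ R3
REF = 
  [  1,   3,  -4]
  [  0,  12, -12]
  [  0,   0,   0]

No row of the form [0 0 | nonzero], so the system is consistent. Back-substitution gives c₁ = -1, c₂ = -1: w = (-1)·v₁ + (-1)·v₂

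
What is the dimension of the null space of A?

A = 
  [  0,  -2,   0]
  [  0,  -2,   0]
nullity(A) = 2

Row reduce:
R2 → R2 - (1)·R1
REF = 
  [  0,  -2,   0]
  [  0,   0,   0]
Pivot columns: 2 → 1 pivot.
rank(A) = 1, so nullity(A) = 3 - 1 = 2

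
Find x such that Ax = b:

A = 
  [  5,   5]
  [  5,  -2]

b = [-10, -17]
x = [-3, 1]

Row reduce the augmented matrix [A|b]:
R2 → R2 - (1)·R1
REF = 
  [  5,   5, -10]
  [  0,  -7,  -7]

Back-substitution:
x₂ = (-7) / (-7) = 1
x₁ = (-10 - (5)(1)) / 5 = -3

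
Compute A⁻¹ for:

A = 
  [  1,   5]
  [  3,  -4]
det(A) = (1)(-4) - (5)(3) = -19
For a 2×2 matrix, A⁻¹ = (1/det(A)) · [[d, -b], [-c, a]]
    = (-1/19) · [[-4, -5], [-3, 1]]

A⁻¹ = 
  [ 4/19,  5/19]
  [ 3/19, -1/19]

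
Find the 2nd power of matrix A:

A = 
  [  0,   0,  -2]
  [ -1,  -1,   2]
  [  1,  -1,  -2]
A² = A·A:
A²[1,1] = (0)(0) + (0)(-1) + (-2)(1) = -2
A²[1,2] = (0)(0) + (0)(-1) + (-2)(-1) = 2
A²[1,3] = (0)(-2) + (0)(2) + (-2)(-2) = 4
A²[2,1] = (-1)(0) + (-1)(-1) + (2)(1) = 3
A²[2,2] = (-1)(0) + (-1)(-1) + (2)(-1) = -1
A²[2,3] = (-1)(-2) + (-1)(2) + (2)(-2) = -4
A²[3,1] = (1)(0) + (-1)(-1) + (-2)(1) = -1
A²[3,2] = (1)(0) + (-1)(-1) + (-2)(-1) = 3
A²[3,3] = (1)(-2) + (-1)(2) + (-2)(-2) = 0
A² = 
  [ -2,   2,   4]
  [  3,  -1,  -4]
  [ -1,   3,   0]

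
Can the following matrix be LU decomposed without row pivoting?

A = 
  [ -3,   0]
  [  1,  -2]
Yes.
A[1,1] = -3 ≠ 0, so Gaussian elimination proceeds without a row swap: multiplier ℓ₂₁ = (1)/(-3) = -1/3, and U[2,2] = -2 - (-1/3)(0) = -2.
L = 
  [   1,    0]
  [-1/3,    1]
U = 
  [ -3,   0]
  [  0,  -2]
Check row 2 of LU: [(-1/3)(-3), (-1/3)(0) + (-2)] = [1, -2] = row 2 of A ✓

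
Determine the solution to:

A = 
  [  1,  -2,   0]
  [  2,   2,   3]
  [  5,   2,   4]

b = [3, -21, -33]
x = [-3, -3, -3]

Row reduce the augmented matrix [A|b]:
R2 → R2 - (2)·R1
R3 → R3 - (5)·R1
R3 → R3 - (2)·R2
REF = 
  [  1,  -2,   0,   3]
  [  0,   6,   3, -27]
  [  0,   0,  -2,   6]

Back-substitution:
x₃ = 6 / (-2) = -3
x₂ = (-27 - (3)(-3)) / 6 = -3
x₁ = (3 - (-2)(-3) - (0)(-3)) / 1 = -3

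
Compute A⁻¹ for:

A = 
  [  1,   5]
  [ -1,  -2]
det(A) = (1)(-2) - (5)(-1) = 3
For a 2×2 matrix, A⁻¹ = (1/det(A)) · [[d, -b], [-c, a]]
    = (1/3) · [[-2, -5], [1, 1]]

A⁻¹ = 
  [-2/3, -5/3]
  [ 1/3,  1/3]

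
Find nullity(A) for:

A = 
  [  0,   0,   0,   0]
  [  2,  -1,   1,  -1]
nullity(A) = 3

Row reduce:
Swap R1 ↔ R2
REF = 
  [  2,  -1,   1,  -1]
  [  0,   0,   0,   0]
Pivot columns: 1 → 1 pivot.
rank(A) = 1, so nullity(A) = 4 - 1 = 3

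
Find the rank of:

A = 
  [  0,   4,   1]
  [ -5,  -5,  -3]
Row reduce:
Swap R1 ↔ R2
REF = 
  [ -5,  -5,  -3]
  [  0,   4,   1]
Pivot columns: 1, 2 → 2 pivots.

rank(A) = 2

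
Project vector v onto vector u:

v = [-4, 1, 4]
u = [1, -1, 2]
v·u = (-4)(1) + (1)(-1) + (4)(2) = 3
u·u = (1)² + (-1)² + (2)² = 6
proj_u(v) = (v·u / u·u) × u = (3/6) × u = (1/2) × u

proj_u(v) = [1/2, -1/2, 1]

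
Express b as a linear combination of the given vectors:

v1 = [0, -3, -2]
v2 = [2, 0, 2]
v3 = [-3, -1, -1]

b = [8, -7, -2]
c1 = 3, c2 = 1, c3 = -2

b = 3·v1 + 1·v2 + -2·v3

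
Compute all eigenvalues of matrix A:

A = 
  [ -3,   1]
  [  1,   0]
tr(A) = -3, det(A) = -1
Characteristic polynomial: λ² - tr(A)λ + det(A) = λ² + 3λ - 1
λ² + 3λ - 1 = 0  ⇒  λ = (-3 ± √((3)² - 4·(-1)))/2 = (-3 ± √(13))/2
  = (-3 + √13)/2,  (-3 - √13)/2

λ = (-3 + √13)/2, (-3 - √13)/2  (≈ 0.3028, -3.303)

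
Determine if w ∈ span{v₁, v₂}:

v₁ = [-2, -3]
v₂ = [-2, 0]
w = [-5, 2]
Yes

Form the augmented matrix and row-reduce:
[v₁|v₂|w] = 
  [ -2,  -2,  -5]
  [ -3,   0,   2]
R2 → R2 - (3/2)·R1
REF = 
  [  -2,   -2,   -5]
  [   0,    3, 19/2]

No row of the form [0 0 | nonzero], so the system is consistent. Back-substitution gives c₁ = -2/3, c₂ = 19/6: w = (-2/3)·v₁ + (19/6)·v₂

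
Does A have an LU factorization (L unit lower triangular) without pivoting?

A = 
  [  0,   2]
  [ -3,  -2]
No.
A[1,1] = 0 but A[2,1] = -3 ≠ 0. Any LU with L unit lower triangular has (LU)[1,1] = U[1,1] and (LU)[2,1] = L[2,1]·U[1,1]; matching A forces U[1,1] = 0, which then forces (LU)[2,1] = 0 ≠ -3. A row swap (pivoting) is required.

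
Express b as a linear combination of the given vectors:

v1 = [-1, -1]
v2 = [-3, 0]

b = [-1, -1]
c1 = 1, c2 = 0

b = 1·v1 + 0·v2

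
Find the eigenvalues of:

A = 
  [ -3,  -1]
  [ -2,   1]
tr(A) = -2, det(A) = -5
Characteristic polynomial: λ² - tr(A)λ + det(A) = λ² + 2λ - 5
λ² + 2λ - 5 = 0  ⇒  λ = (-2 ± √((2)² - 4·(-5)))/2 = (-2 ± √(24))/2
  = -1 + √6,  -1 - √6

λ = -1 + √6, -1 - √6  (≈ 1.449, -3.449)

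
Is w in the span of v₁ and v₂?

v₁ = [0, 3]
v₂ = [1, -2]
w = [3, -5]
Yes

Form the augmented matrix and row-reduce:
[v₁|v₂|w] = 
  [  0,   1,   3]
  [  3,  -2,  -5]
Swap R1 ↔ R2
REF = 
  [  3,  -2,  -5]
  [  0,   1,   3]

No row of the form [0 0 | nonzero], so the system is consistent. Back-substitution gives c₁ = 1/3, c₂ = 3: w = (1/3)·v₁ + (3)·v₂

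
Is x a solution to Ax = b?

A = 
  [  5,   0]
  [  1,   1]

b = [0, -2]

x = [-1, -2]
No

Ax = [-5, -3] ≠ b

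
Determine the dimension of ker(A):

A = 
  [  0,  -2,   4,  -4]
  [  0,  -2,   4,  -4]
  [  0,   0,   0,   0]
nullity(A) = 3

Row reduce:
R2 → R2 - (1)·R1
REF = 
  [  0,  -2,   4,  -4]
  [  0,   0,   0,   0]
  [  0,   0,   0,   0]
Pivot columns: 2 → 1 pivot.
rank(A) = 1, so nullity(A) = 4 - 1 = 3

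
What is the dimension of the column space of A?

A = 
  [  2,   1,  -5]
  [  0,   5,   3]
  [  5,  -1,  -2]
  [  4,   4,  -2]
Row reduce:
R3 → R3 - (5/2)·R1
R4 → R4 - (2)·R1
R3 → R3 + (7/10)·R2
R4 → R4 - (2/5)·R2
R4 → R4 - (34/63)·R3
REF = 
  [   2,    1,   -5]
  [   0,    5,    3]
  [   0,    0, 63/5]
  [   0,    0,    0]
Pivot columns: 1, 2, 3 → 3 pivots.
dim(Col(A)) = number of pivot columns = 3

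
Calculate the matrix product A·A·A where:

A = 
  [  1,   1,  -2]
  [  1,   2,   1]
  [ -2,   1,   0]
A^3 = 
  [  9,   7, -11]
  [  7,  13,   4]
  [-11,   4,   2]

A² = A·A:
A²[1,1] = (1)(1) + (1)(1) + (-2)(-2) = 6
A²[1,2] = (1)(1) + (1)(2) + (-2)(1) = 1
A²[1,3] = (1)(-2) + (1)(1) + (-2)(0) = -1
A²[2,1] = (1)(1) + (2)(1) + (1)(-2) = 1
A²[2,2] = (1)(1) + (2)(2) + (1)(1) = 6
A²[2,3] = (1)(-2) + (2)(1) + (1)(0) = 0
A²[3,1] = (-2)(1) + (1)(1) + (0)(-2) = -1
A²[3,2] = (-2)(1) + (1)(2) + (0)(1) = 0
A²[3,3] = (-2)(-2) + (1)(1) + (0)(0) = 5
A² = 
  [  6,   1,  -1]
  [  1,   6,   0]
  [ -1,   0,   5]

A^3 = A^2·A:
A^3[1,1] = (6)(1) + (1)(1) + (-1)(-2) = 9
A^3[1,2] = (6)(1) + (1)(2) + (-1)(1) = 7
A^3[1,3] = (6)(-2) + (1)(1) + (-1)(0) = -11
A^3[2,1] = (1)(1) + (6)(1) + (0)(-2) = 7
A^3[2,2] = (1)(1) + (6)(2) + (0)(1) = 13
A^3[2,3] = (1)(-2) + (6)(1) + (0)(0) = 4
A^3[3,1] = (-1)(1) + (0)(1) + (5)(-2) = -11
A^3[3,2] = (-1)(1) + (0)(2) + (5)(1) = 4
A^3[3,3] = (-1)(-2) + (0)(1) + (5)(0) = 2
A^3 = 
  [  9,   7, -11]
  [  7,  13,   4]
  [-11,   4,   2]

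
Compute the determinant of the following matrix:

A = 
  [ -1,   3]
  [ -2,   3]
3

For a 2×2 matrix, det = ad - bc = (-1)(3) - (3)(-2) = 3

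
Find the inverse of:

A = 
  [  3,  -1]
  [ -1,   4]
det(A) = (3)(4) - (-1)(-1) = 11
For a 2×2 matrix, A⁻¹ = (1/det(A)) · [[d, -b], [-c, a]]
    = (1/11) · [[4, 1], [1, 3]]

A⁻¹ = 
  [4/11, 1/11]
  [1/11, 3/11]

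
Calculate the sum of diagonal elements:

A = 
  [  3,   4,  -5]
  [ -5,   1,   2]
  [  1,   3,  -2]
2

tr(A) = 3 + 1 + -2 = 2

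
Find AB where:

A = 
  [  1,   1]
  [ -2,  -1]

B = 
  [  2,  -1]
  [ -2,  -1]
AB = 
  [  0,  -2]
  [ -2,   3]

A is 2×2 and B is 2×2, so AB is 2×2. Each entry is (row of A)·(column of B):
AB[1,1] = (1)(2) + (1)(-2) = 0
AB[1,2] = (1)(-1) + (1)(-1) = -2
AB[2,1] = (-2)(2) + (-1)(-2) = -2
AB[2,2] = (-2)(-1) + (-1)(-1) = 3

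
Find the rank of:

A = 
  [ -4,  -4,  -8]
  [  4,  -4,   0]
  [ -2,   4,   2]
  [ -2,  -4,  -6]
Row reduce:
R2 → R2 + (1)·R1
R3 → R3 - (1/2)·R1
R4 → R4 - (1/2)·R1
R3 → R3 + (3/4)·R2
R4 → R4 - (1/4)·R2
REF = 
  [ -4,  -4,  -8]
  [  0,  -8,  -8]
  [  0,   0,   0]
  [  0,   0,   0]
Pivot columns: 1, 2 → 2 pivots.

rank(A) = 2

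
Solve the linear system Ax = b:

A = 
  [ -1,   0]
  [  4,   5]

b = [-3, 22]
x = [3, 2]

Row reduce the augmented matrix [A|b]:
R2 → R2 + (4)·R1
REF = 
  [ -1,   0,  -3]
  [  0,   5,  10]

Back-substitution:
x₂ = 10 / 5 = 2
x₁ = (-3 - (0)(2)) / (-1) = 3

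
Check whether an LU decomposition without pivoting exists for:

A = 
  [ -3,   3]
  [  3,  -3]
Yes.
A[1,1] = -3 ≠ 0, so Gaussian elimination proceeds without a row swap: multiplier ℓ₂₁ = (3)/(-3) = -1, and U[2,2] = -3 - (-1)(3) = 0.
L = 
  [  1,   0]
  [ -1,   1]
U = 
  [ -3,   3]
  [  0,   0]
Check row 2 of LU: [(-1)(-3), (-1)(3) + 0] = [3, -3] = row 2 of A ✓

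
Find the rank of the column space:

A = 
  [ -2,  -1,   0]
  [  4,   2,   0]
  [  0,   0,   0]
dim(Col(A)) = 1

Row reduce:
R2 → R2 + (2)·R1
REF = 
  [ -2,  -1,   0]
  [  0,   0,   0]
  [  0,   0,   0]
Pivot columns: 1 → 1 pivot.
dim(Col(A)) = number of pivot columns = 1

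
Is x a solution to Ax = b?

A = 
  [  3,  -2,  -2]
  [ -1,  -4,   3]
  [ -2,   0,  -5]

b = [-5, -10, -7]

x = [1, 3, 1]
Yes

Ax = [-5, -10, -7] = b ✓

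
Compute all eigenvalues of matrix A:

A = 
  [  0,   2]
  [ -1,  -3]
tr(A) = -3, det(A) = 2
Characteristic polynomial: λ² - tr(A)λ + det(A) = λ² + 3λ + 2
λ² + 3λ + 2 = (λ + 2)(λ + 1)

λ = -1, -2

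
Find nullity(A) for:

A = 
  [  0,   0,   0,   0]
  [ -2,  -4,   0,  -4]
nullity(A) = 3

Row reduce:
Swap R1 ↔ R2
REF = 
  [ -2,  -4,   0,  -4]
  [  0,   0,   0,   0]
Pivot columns: 1 → 1 pivot.
rank(A) = 1, so nullity(A) = 4 - 1 = 3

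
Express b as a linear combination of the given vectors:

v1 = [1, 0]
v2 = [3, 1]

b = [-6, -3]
c1 = 3, c2 = -3

b = 3·v1 + -3·v2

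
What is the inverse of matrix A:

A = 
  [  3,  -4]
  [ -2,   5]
det(A) = (3)(5) - (-4)(-2) = 7
For a 2×2 matrix, A⁻¹ = (1/det(A)) · [[d, -b], [-c, a]]
    = (1/7) · [[5, 4], [2, 3]]

A⁻¹ = 
  [5/7, 4/7]
  [2/7, 3/7]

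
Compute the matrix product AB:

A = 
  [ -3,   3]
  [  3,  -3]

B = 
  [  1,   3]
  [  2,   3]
A is 2×2 and B is 2×2, so AB is 2×2. Each entry is (row of A)·(column of B):
AB[1,1] = (-3)(1) + (3)(2) = 3
AB[1,2] = (-3)(3) + (3)(3) = 0
AB[2,1] = (3)(1) + (-3)(2) = -3
AB[2,2] = (3)(3) + (-3)(3) = 0

AB = 
  [  3,   0]
  [ -3,   0]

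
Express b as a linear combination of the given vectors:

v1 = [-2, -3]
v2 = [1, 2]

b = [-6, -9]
c1 = 3, c2 = 0

b = 3·v1 + 0·v2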